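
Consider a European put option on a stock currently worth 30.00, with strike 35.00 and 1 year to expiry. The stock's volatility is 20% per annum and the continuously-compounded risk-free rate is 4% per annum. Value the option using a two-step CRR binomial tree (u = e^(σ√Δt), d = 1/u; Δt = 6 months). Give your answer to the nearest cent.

CRR parameters: u = e^(σ√Δt) = e^(0.2·√0.5) = 1.1519, d = 1/u = 0.8681
Per-period rate: rΔt = 0.04·0.5 = 0.02, so R = e^0.02 = 1.0202
Risk-neutral probability p = (e^0.02 − 0.8681)/(1.1519 − 0.8681) = 0.1521/0.2838 = 0.5359
Terminal stock prices: S_uu = 39.81, S_ud = 30, S_dd = 22.61
Terminal payoffs (K − S): max(-4.807, 0) = 0, max(5, 0) = 5, max(12.39, 0) = 12.39
Node u (S = 34.56): V_u = e^(−0.02)·[0.5359·0.0000 + 0.4641·5.0000] = 2.2746
Node d (S = 26.04): V_d = e^(−0.02)·[0.5359·5.0000 + 0.4641·12.3909] = 8.2633
Node 0 (S = 30): V_0 = e^(−0.02)·[0.5359·2.2746 + 0.4641·8.2633] = 4.9539

4.95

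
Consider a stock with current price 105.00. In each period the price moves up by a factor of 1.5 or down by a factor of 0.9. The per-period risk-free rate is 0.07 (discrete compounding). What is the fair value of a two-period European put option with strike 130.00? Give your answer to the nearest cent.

Risk-neutral probability p = (1 + 0.07 − 0.9)/(1.5 − 0.9) = 0.1700/0.6000 = 0.2833
Terminal stock prices: S_uu = 236.2, S_ud = 141.8, S_dd = 85.05
Terminal payoffs (K − S): max(-106.2, 0) = 0, max(-11.75, 0) = 0, max(44.95, 0) = 44.95
Node u (S = 157.5): V_u = 1/1.07·[0.2833·0.0000 + 0.7167·0.0000] = 0.0000
Node d (S = 94.5): V_d = 1/1.07·[0.2833·0.0000 + 0.7167·44.9500] = 30.1067
Node 0 (S = 105): V_0 = 1/1.07·[0.2833·0.0000 + 0.7167·30.1067] = 20.1649

20.16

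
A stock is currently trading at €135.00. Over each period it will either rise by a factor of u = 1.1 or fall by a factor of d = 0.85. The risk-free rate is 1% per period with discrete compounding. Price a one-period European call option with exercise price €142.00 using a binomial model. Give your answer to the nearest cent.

€4.12

Risk-neutral probability p = (1 + 0.01 − 0.85)/(1.1 − 0.85) = 0.1600/0.2500 = 0.6400
Terminal stock prices: S_u = 148.5, S_d = 114.8
Terminal payoffs (S − K): max(6.5, 0) = 6.5, max(-27.25, 0) = 0
Node 0 (S = 135): V_0 = 1/1.01·[0.6400·6.5000 + 0.3600·0.0000] = 4.1188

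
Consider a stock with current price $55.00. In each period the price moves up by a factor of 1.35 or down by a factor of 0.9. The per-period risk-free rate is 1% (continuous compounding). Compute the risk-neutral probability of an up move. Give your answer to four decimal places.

p = 0.2446

Risk-neutral probability p = (e^0.01 − 0.9)/(1.35 − 0.9) = 0.1101/0.4500 = 0.2446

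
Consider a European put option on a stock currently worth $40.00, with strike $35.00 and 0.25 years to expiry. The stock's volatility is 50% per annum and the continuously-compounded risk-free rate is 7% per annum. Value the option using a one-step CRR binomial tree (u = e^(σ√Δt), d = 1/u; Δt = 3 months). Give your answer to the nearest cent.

$1.99

CRR parameters: u = e^(σ√Δt) = e^(0.5·√0.25) = 1.2840, d = 1/u = 0.7788
Per-period rate: rΔt = 0.07·0.25 = 0.0175, so R = e^0.0175 = 1.0177
Risk-neutral probability p = (e^0.0175 − 0.7788)/(1.2840 − 0.7788) = 0.2389/0.5052 = 0.4728
Terminal stock prices: S_u = 51.36, S_d = 31.15
Terminal payoffs (K − S): max(-16.36, 0) = 0, max(3.848, 0) = 3.848
Node 0 (S = 40): V_0 = e^(−0.0175)·[0.4728·0.0000 + 0.5272·3.8480] = 1.9936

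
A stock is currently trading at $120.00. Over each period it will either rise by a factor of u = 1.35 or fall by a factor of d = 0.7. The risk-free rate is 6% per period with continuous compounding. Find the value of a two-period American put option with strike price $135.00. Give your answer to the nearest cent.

Risk-neutral probability p = (e^0.06 − 0.7)/(1.35 − 0.7) = 0.3618/0.6500 = 0.5567
Terminal stock prices: S_uu = 218.7, S_ud = 113.4, S_dd = 58.8
Terminal payoffs (K − S): max(-83.7, 0) = 0, max(21.6, 0) = 21.6, max(76.2, 0) = 76.2
Node u (S = 162): continuation = e^(−0.06)·[0.5567·0.0000 + 0.4433·21.6000] = 9.0182; exercise value = 0.0000 ≤ continuation, so V_u = 9.0182
Node d (S = 84): continuation = e^(−0.06)·[0.5567·21.6000 + 0.4433·76.2000] = 43.1382; exercise value = 51.0000 > continuation, so V_d = 51.0000 (exercise)
Node 0 (S = 120): continuation = e^(−0.06)·[0.5567·9.0182 + 0.4433·51.0000] = 26.0209; exercise value = 15.0000 ≤ continuation, so V_0 = 26.0209

$26.02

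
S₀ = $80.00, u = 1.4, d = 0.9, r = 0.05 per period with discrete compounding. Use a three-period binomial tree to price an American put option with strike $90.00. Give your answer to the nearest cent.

Risk-neutral probability p = (1 + 0.05 − 0.9)/(1.4 − 0.9) = 0.1500/0.5000 = 0.3000
Terminal stock prices: S_uuu = 219.5, S_uud = 141.1, S_udd = 90.72, S_ddd = 58.32
Terminal payoffs (K − S): max(-129.5, 0) = 0, max(-51.12, 0) = 0, max(-0.72, 0) = 0, max(31.68, 0) = 31.68
Node uu (S = 156.8): continuation = 1/1.05·[0.3000·0.0000 + 0.7000·0.0000] = 0.0000; exercise value = 0.0000 ≤ continuation, so V_uu = 0.0000
Node ud (S = 100.8): continuation = 1/1.05·[0.3000·0.0000 + 0.7000·0.0000] = 0.0000; exercise value = 0.0000 ≤ continuation, so V_ud = 0.0000
Node dd (S = 64.8): continuation = 1/1.05·[0.3000·0.0000 + 0.7000·31.6800] = 21.1200; exercise value = 25.2000 > continuation, so V_dd = 25.2000 (exercise)
Node u (S = 112): continuation = 1/1.05·[0.3000·0.0000 + 0.7000·0.0000] = 0.0000; exercise value = 0.0000 ≤ continuation, so V_u = 0.0000
Node d (S = 72): continuation = 1/1.05·[0.3000·0.0000 + 0.7000·25.2000] = 16.8000; exercise value = 18.0000 > continuation, so V_d = 18.0000 (exercise)
Node 0 (S = 80): continuation = 1/1.05·[0.3000·0.0000 + 0.7000·18.0000] = 12.0000; exercise value = 10.0000 ≤ continuation, so V_0 = 12.0000

$12.00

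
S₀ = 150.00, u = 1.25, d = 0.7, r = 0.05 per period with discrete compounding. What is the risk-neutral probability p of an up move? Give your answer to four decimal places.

p = 0.6364

Risk-neutral probability p = (1 + 0.05 − 0.7)/(1.25 − 0.7) = 0.3500/0.5500 = 0.6364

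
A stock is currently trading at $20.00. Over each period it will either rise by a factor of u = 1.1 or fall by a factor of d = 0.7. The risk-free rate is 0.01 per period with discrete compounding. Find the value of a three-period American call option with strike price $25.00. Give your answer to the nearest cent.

Risk-neutral probability p = (1 + 0.01 − 0.7)/(1.1 − 0.7) = 0.3100/0.4000 = 0.7750
Terminal stock prices: S_uuu = 26.62, S_uud = 16.94, S_udd = 10.78, S_ddd = 6.86
Terminal payoffs (S − K): max(1.62, 0) = 1.62, max(-8.06, 0) = 0, max(-14.22, 0) = 0, max(-18.14, 0) = 0
Node uu (S = 24.2): continuation = 1/1.01·[0.7750·1.6200 + 0.2250·0.0000] = 1.2431; exercise value = 0.0000 ≤ continuation, so V_uu = 1.2431
Node ud (S = 15.4): continuation = 1/1.01·[0.7750·0.0000 + 0.2250·0.0000] = 0.0000; exercise value = 0.0000 ≤ continuation, so V_ud = 0.0000
Node dd (S = 9.8): continuation = 1/1.01·[0.7750·0.0000 + 0.2250·0.0000] = 0.0000; exercise value = 0.0000 ≤ continuation, so V_dd = 0.0000
Node u (S = 22): continuation = 1/1.01·[0.7750·1.2431 + 0.2250·0.0000] = 0.9538; exercise value = 0.0000 ≤ continuation, so V_u = 0.9538
Node d (S = 14): continuation = 1/1.01·[0.7750·0.0000 + 0.2250·0.0000] = 0.0000; exercise value = 0.0000 ≤ continuation, so V_d = 0.0000
Node 0 (S = 20): continuation = 1/1.01·[0.7750·0.9538 + 0.2250·0.0000] = 0.7319; exercise value = 0.0000 ≤ continuation, so V_0 = 0.7319

$0.73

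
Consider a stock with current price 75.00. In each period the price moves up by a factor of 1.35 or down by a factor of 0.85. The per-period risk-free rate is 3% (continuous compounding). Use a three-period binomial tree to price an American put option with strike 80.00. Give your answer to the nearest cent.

Risk-neutral probability p = (e^0.03 − 0.85)/(1.35 − 0.85) = 0.1805/0.5000 = 0.3609
Terminal stock prices: S_uuu = 184.5, S_uud = 116.2, S_udd = 73.15, S_ddd = 46.06
Terminal payoffs (K − S): max(-104.5, 0) = 0, max(-36.18, 0) = 0, max(6.847, 0) = 6.847, max(33.94, 0) = 33.94
Node uu (S = 136.7): continuation = e^(−0.03)·[0.3609·0.0000 + 0.6391·0.0000] = 0.0000; exercise value = 0.0000 ≤ continuation, so V_uu = 0.0000
Node ud (S = 86.06): continuation = e^(−0.03)·[0.3609·0.0000 + 0.6391·6.8469] = 4.2465; exercise value = 0.0000 ≤ continuation, so V_ud = 4.2465
Node dd (S = 54.19): continuation = e^(−0.03)·[0.3609·6.8469 + 0.6391·33.9406] = 23.4481; exercise value = 25.8125 > continuation, so V_dd = 25.8125 (exercise)
Node u (S = 101.2): continuation = e^(−0.03)·[0.3609·0.0000 + 0.6391·4.2465] = 2.6337; exercise value = 0.0000 ≤ continuation, so V_u = 2.6337
Node d (S = 63.75): continuation = e^(−0.03)·[0.3609·4.2465 + 0.6391·25.8125] = 17.4963; exercise value = 16.2500 ≤ continuation, so V_d = 17.4963
Node 0 (S = 75): continuation = e^(−0.03)·[0.3609·2.6337 + 0.6391·17.4963] = 11.7737; exercise value = 5.0000 ≤ continuation, so V_0 = 11.7737

11.77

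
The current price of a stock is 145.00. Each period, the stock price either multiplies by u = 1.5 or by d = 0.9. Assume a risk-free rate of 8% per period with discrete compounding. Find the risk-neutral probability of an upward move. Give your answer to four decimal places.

p = 0.3000

Risk-neutral probability p = (1 + 0.08 − 0.9)/(1.5 − 0.9) = 0.1800/0.6000 = 0.3000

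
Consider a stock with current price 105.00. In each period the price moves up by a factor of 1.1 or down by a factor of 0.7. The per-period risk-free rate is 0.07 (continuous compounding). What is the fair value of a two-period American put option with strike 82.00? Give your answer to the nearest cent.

0.61

Risk-neutral probability p = (e^0.07 − 0.7)/(1.1 − 0.7) = 0.3725/0.4000 = 0.9313
Terminal stock prices: S_uu = 127.1, S_ud = 80.85, S_dd = 51.45
Terminal payoffs (K − S): max(-45.05, 0) = 0, max(1.15, 0) = 1.15, max(30.55, 0) = 30.55
Node u (S = 115.5): continuation = e^(−0.07)·[0.9313·0.0000 + 0.0687·1.1500] = 0.0737; exercise value = 0.0000 ≤ continuation, so V_u = 0.0737
Node d (S = 73.5): continuation = e^(−0.07)·[0.9313·1.1500 + 0.0687·30.5500] = 2.9563; exercise value = 8.5000 > continuation, so V_d = 8.5000 (exercise)
Node 0 (S = 105): continuation = e^(−0.07)·[0.9313·0.0737 + 0.0687·8.5000] = 0.6087; exercise value = 0.0000 ≤ continuation, so V_0 = 0.6087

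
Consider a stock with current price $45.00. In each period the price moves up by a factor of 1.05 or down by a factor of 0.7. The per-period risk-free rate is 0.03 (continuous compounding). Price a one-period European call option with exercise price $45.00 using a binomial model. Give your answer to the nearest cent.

Risk-neutral probability p = (e^0.03 − 0.7)/(1.05 − 0.7) = 0.3305/0.3500 = 0.9442
Terminal stock prices: S_u = 47.25, S_d = 31.5
Terminal payoffs (S − K): max(2.25, 0) = 2.25, max(-13.5, 0) = 0
Node 0 (S = 45): V_0 = e^(−0.03)·[0.9442·2.2500 + 0.0558·0.0000] = 2.0616

$2.06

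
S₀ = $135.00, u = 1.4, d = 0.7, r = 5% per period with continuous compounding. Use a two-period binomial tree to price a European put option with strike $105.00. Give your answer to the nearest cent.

$8.72

Risk-neutral probability p = (e^0.05 − 0.7)/(1.4 − 0.7) = 0.3513/0.7000 = 0.5018
Terminal stock prices: S_uu = 264.6, S_ud = 132.3, S_dd = 66.15
Terminal payoffs (K − S): max(-159.6, 0) = 0, max(-27.3, 0) = 0, max(38.85, 0) = 38.85
Node u (S = 189): V_u = e^(−0.05)·[0.5018·0.0000 + 0.4982·0.0000] = 0.0000
Node d (S = 94.5): V_d = e^(−0.05)·[0.5018·0.0000 + 0.4982·38.8500] = 18.4105
Node 0 (S = 135): V_0 = e^(−0.05)·[0.5018·0.0000 + 0.4982·18.4105] = 8.7245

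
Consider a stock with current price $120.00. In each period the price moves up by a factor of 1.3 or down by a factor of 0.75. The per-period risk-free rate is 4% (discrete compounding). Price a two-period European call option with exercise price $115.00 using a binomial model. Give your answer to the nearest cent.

$23.49

Risk-neutral probability p = (1 + 0.04 − 0.75)/(1.3 − 0.75) = 0.2900/0.5500 = 0.5273
Terminal stock prices: S_uu = 202.8, S_ud = 117, S_dd = 67.5
Terminal payoffs (S − K): max(87.8, 0) = 87.8, max(2, 0) = 2, max(-47.5, 0) = 0
Node u (S = 156): V_u = 1/1.04·[0.5273·87.8000 + 0.4727·2.0000] = 45.4231
Node d (S = 90): V_d = 1/1.04·[0.5273·2.0000 + 0.4727·0.0000] = 1.0140
Node 0 (S = 120): V_0 = 1/1.04·[0.5273·45.4231 + 0.4727·1.0140] = 23.4901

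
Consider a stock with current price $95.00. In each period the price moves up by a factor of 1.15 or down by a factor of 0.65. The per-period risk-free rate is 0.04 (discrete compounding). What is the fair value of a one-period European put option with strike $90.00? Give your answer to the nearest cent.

$5.98

Risk-neutral probability p = (1 + 0.04 − 0.65)/(1.15 − 0.65) = 0.3900/0.5000 = 0.7800
Terminal stock prices: S_u = 109.2, S_d = 61.75
Terminal payoffs (K − S): max(-19.25, 0) = 0, max(28.25, 0) = 28.25
Node 0 (S = 95): V_0 = 1/1.04·[0.7800·0.0000 + 0.2200·28.2500] = 5.9760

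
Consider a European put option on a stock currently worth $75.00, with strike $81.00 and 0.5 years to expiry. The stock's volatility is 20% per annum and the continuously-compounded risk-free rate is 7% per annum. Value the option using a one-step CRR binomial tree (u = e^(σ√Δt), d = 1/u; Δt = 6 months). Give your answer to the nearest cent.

CRR parameters: u = e^(σ√Δt) = e^(0.2·√0.5) = 1.1519, d = 1/u = 0.8681
Per-period rate: rΔt = 0.07·0.5 = 0.035, so R = e^0.035 = 1.0356
Risk-neutral probability p = (e^0.035 − 0.8681)/(1.1519 − 0.8681) = 0.1675/0.2838 = 0.5902
Terminal stock prices: S_u = 86.39, S_d = 65.11
Terminal payoffs (K − S): max(-5.393, 0) = 0, max(15.89, 0) = 15.89
Node 0 (S = 75): V_0 = e^(−0.035)·[0.5902·0.0000 + 0.4098·15.8907] = 6.2878

$6.29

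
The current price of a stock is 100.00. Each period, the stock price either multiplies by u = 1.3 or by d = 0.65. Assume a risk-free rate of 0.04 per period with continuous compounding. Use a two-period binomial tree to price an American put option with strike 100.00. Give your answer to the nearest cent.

16.84

Risk-neutral probability p = (e^0.04 − 0.65)/(1.3 − 0.65) = 0.3908/0.6500 = 0.6012
Terminal stock prices: S_uu = 169, S_ud = 84.5, S_dd = 42.25
Terminal payoffs (K − S): max(-69, 0) = 0, max(15.5, 0) = 15.5, max(57.75, 0) = 57.75
Node u (S = 130): continuation = e^(−0.04)·[0.6012·0.0000 + 0.3988·15.5000] = 5.9383; exercise value = 0.0000 ≤ continuation, so V_u = 5.9383
Node d (S = 65): continuation = e^(−0.04)·[0.6012·15.5000 + 0.3988·57.7500] = 31.0789; exercise value = 35.0000 > continuation, so V_d = 35.0000 (exercise)
Node 0 (S = 100): continuation = e^(−0.04)·[0.6012·5.9383 + 0.3988·35.0000] = 16.8395; exercise value = 0.0000 ≤ continuation, so V_0 = 16.8395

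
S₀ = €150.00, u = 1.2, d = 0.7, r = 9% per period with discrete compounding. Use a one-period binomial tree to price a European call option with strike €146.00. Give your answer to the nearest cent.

Risk-neutral probability p = (1 + 0.09 − 0.7)/(1.2 − 0.7) = 0.3900/0.5000 = 0.7800
Terminal stock prices: S_u = 180, S_d = 105
Terminal payoffs (S − K): max(34, 0) = 34, max(-41, 0) = 0
Node 0 (S = 150): V_0 = 1/1.09·[0.7800·34.0000 + 0.2200·0.0000] = 24.3303

€24.33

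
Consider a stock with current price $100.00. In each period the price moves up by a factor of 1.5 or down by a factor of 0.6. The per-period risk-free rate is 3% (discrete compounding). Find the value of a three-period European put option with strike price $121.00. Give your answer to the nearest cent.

$36.92

Risk-neutral probability p = (1 + 0.03 − 0.6)/(1.5 − 0.6) = 0.4300/0.9000 = 0.4778
Terminal stock prices: S_uuu = 337.5, S_uud = 135, S_udd = 54, S_ddd = 21.6
Terminal payoffs (K − S): max(-216.5, 0) = 0, max(-14, 0) = 0, max(67, 0) = 67, max(99.4, 0) = 99.4
Node uu (S = 225): V_uu = 1/1.03·[0.4778·0.0000 + 0.5222·0.0000] = 0.0000
Node ud (S = 90): V_ud = 1/1.03·[0.4778·0.0000 + 0.5222·67.0000] = 33.9698
Node dd (S = 36): V_dd = 1/1.03·[0.4778·67.0000 + 0.5222·99.4000] = 81.4757
Node u (S = 150): V_u = 1/1.03·[0.4778·0.0000 + 0.5222·33.9698] = 17.2231
Node d (S = 60): V_d = 1/1.03·[0.4778·33.9698 + 0.5222·81.4757] = 57.0665
Node 0 (S = 100): V_0 = 1/1.03·[0.4778·17.2231 + 0.5222·57.0665] = 36.9225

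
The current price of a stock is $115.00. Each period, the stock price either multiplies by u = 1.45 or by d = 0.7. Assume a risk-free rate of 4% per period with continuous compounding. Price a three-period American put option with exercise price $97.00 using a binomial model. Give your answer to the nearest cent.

Risk-neutral probability p = (e^0.04 − 0.7)/(1.45 − 0.7) = 0.3408/0.7500 = 0.4544
Terminal stock prices: S_uuu = 350.6, S_uud = 169.3, S_udd = 81.71, S_ddd = 39.44
Terminal payoffs (K − S): max(-253.6, 0) = 0, max(-72.25, 0) = 0, max(15.29, 0) = 15.29, max(57.56, 0) = 57.56
Node uu (S = 241.8): continuation = e^(−0.04)·[0.4544·0.0000 + 0.5456·0.0000] = 0.0000; exercise value = 0.0000 ≤ continuation, so V_uu = 0.0000
Node ud (S = 116.7): continuation = e^(−0.04)·[0.4544·0.0000 + 0.5456·15.2925] = 8.0162; exercise value = 0.0000 ≤ continuation, so V_ud = 8.0162
Node dd (S = 56.35): continuation = e^(−0.04)·[0.4544·15.2925 + 0.5456·57.5550] = 36.8466; exercise value = 40.6500 > continuation, so V_dd = 40.6500 (exercise)
Node u (S = 166.8): continuation = e^(−0.04)·[0.4544·0.0000 + 0.5456·8.0162] = 4.2020; exercise value = 0.0000 ≤ continuation, so V_u = 4.2020
Node d (S = 80.5): continuation = e^(−0.04)·[0.4544·8.0162 + 0.5456·40.6500] = 24.8083; exercise value = 16.5000 ≤ continuation, so V_d = 24.8083
Node 0 (S = 115): continuation = e^(−0.04)·[0.4544·4.2020 + 0.5456·24.8083] = 14.8389; exercise value = 0.0000 ≤ continuation, so V_0 = 14.8389

$14.84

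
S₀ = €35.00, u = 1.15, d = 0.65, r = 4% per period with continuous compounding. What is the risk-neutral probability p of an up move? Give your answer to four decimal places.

p = 0.7816

Risk-neutral probability p = (e^0.04 − 0.65)/(1.15 − 0.65) = 0.3908/0.5000 = 0.7816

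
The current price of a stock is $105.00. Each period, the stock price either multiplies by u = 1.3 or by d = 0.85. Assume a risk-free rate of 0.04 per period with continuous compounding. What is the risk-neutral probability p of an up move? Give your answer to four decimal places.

Risk-neutral probability p = (e^0.04 − 0.85)/(1.3 − 0.85) = 0.1908/0.4500 = 0.4240

p = 0.4240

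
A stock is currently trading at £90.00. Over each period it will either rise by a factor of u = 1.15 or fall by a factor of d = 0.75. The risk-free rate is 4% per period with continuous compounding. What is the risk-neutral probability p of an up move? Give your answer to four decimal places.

Risk-neutral probability p = (e^0.04 − 0.75)/(1.15 − 0.75) = 0.2908/0.4000 = 0.7270

p = 0.7270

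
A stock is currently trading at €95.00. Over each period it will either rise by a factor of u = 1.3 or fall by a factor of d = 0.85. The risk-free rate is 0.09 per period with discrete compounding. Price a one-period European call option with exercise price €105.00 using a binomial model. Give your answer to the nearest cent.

€9.05

Risk-neutral probability p = (1 + 0.09 − 0.85)/(1.3 − 0.85) = 0.2400/0.4500 = 0.5333
Terminal stock prices: S_u = 123.5, S_d = 80.75
Terminal payoffs (S − K): max(18.5, 0) = 18.5, max(-24.25, 0) = 0
Node 0 (S = 95): V_0 = 1/1.09·[0.5333·18.5000 + 0.4667·0.0000] = 9.0520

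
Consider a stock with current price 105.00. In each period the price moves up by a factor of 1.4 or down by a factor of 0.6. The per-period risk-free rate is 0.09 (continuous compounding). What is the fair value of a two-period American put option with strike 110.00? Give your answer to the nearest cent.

Risk-neutral probability p = (e^0.09 − 0.6)/(1.4 − 0.6) = 0.4942/0.8000 = 0.6177
Terminal stock prices: S_uu = 205.8, S_ud = 88.2, S_dd = 37.8
Terminal payoffs (K − S): max(-95.8, 0) = 0, max(21.8, 0) = 21.8, max(72.2, 0) = 72.2
Node u (S = 147): continuation = e^(−0.09)·[0.6177·0.0000 + 0.3823·21.8000] = 7.6165; exercise value = 0.0000 ≤ continuation, so V_u = 7.6165
Node d (S = 63): continuation = e^(−0.09)·[0.6177·21.8000 + 0.3823·72.2000] = 37.5324; exercise value = 47.0000 > continuation, so V_d = 47.0000 (exercise)
Node 0 (S = 105): continuation = e^(−0.09)·[0.6177·7.6165 + 0.3823·47.0000] = 20.7207; exercise value = 5.0000 ≤ continuation, so V_0 = 20.7207

20.72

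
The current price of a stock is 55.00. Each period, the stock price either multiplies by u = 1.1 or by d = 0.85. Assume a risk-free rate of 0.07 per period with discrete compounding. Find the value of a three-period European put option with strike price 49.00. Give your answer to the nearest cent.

0.19

Risk-neutral probability p = (1 + 0.07 − 0.85)/(1.1 − 0.85) = 0.2200/0.2500 = 0.8800
Terminal stock prices: S_uuu = 73.21, S_uud = 56.57, S_udd = 43.71, S_ddd = 33.78
Terminal payoffs (K − S): max(-24.21, 0) = 0, max(-7.568, 0) = 0, max(5.289, 0) = 5.289, max(15.22, 0) = 15.22
Node uu (S = 66.55): V_uu = 1/1.07·[0.8800·0.0000 + 0.1200·0.0000] = 0.0000
Node ud (S = 51.43): V_ud = 1/1.07·[0.8800·0.0000 + 0.1200·5.2888] = 0.5931
Node dd (S = 39.74): V_dd = 1/1.07·[0.8800·5.2888 + 0.1200·15.2231] = 6.0569
Node u (S = 60.5): V_u = 1/1.07·[0.8800·0.0000 + 0.1200·0.5931] = 0.0665
Node d (S = 46.75): V_d = 1/1.07·[0.8800·0.5931 + 0.1200·6.0569] = 1.1671
Node 0 (S = 55): V_0 = 1/1.07·[0.8800·0.0665 + 0.1200·1.1671] = 0.1856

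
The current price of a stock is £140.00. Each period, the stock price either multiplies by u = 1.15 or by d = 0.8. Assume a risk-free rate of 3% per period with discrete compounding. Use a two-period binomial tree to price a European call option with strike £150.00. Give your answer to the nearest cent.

Risk-neutral probability p = (1 + 0.03 − 0.8)/(1.15 − 0.8) = 0.2300/0.3500 = 0.6571
Terminal stock prices: S_uu = 185.1, S_ud = 128.8, S_dd = 89.6
Terminal payoffs (S − K): max(35.15, 0) = 35.15, max(-21.2, 0) = 0, max(-60.4, 0) = 0
Node u (S = 161): V_u = 1/1.03·[0.6571·35.1500 + 0.3429·0.0000] = 22.4258
Node d (S = 112): V_d = 1/1.03·[0.6571·0.0000 + 0.3429·0.0000] = 0.0000
Node 0 (S = 140): V_0 = 1/1.03·[0.6571·22.4258 + 0.3429·0.0000] = 14.3077

£14.31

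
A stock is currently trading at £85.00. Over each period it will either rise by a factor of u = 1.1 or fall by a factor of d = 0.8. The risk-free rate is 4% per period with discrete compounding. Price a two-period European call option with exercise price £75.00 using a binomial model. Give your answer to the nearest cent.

Risk-neutral probability p = (1 + 0.04 − 0.8)/(1.1 − 0.8) = 0.2400/0.3000 = 0.8000
Terminal stock prices: S_uu = 102.9, S_ud = 74.8, S_dd = 54.4
Terminal payoffs (S − K): max(27.85, 0) = 27.85, max(-0.2, 0) = 0, max(-20.6, 0) = 0
Node u (S = 93.5): V_u = 1/1.04·[0.8000·27.8500 + 0.2000·0.0000] = 21.4231
Node d (S = 68): V_d = 1/1.04·[0.8000·0.0000 + 0.2000·0.0000] = 0.0000
Node 0 (S = 85): V_0 = 1/1.04·[0.8000·21.4231 + 0.2000·0.0000] = 16.4793

£16.48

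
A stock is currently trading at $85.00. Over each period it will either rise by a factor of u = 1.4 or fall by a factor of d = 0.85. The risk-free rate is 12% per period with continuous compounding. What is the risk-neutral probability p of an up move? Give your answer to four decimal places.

p = 0.5045

Risk-neutral probability p = (e^0.12 − 0.85)/(1.4 − 0.85) = 0.2775/0.5500 = 0.5045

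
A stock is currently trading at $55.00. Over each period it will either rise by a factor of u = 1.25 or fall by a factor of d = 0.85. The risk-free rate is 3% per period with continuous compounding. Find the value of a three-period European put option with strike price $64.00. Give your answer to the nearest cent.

Risk-neutral probability p = (e^0.03 − 0.85)/(1.25 − 0.85) = 0.1805/0.4000 = 0.4511
Terminal stock prices: S_uuu = 107.4, S_uud = 73.05, S_udd = 49.67, S_ddd = 33.78
Terminal payoffs (K − S): max(-43.42, 0) = 0, max(-9.047, 0) = 0, max(14.33, 0) = 14.33, max(30.22, 0) = 30.22
Node uu (S = 85.94): V_uu = e^(−0.03)·[0.4511·0.0000 + 0.5489·0.0000] = 0.0000
Node ud (S = 58.44): V_ud = e^(−0.03)·[0.4511·0.0000 + 0.5489·14.3281] = 7.6318
Node dd (S = 39.74): V_dd = e^(−0.03)·[0.4511·14.3281 + 0.5489·30.2231] = 22.3710
Node u (S = 68.75): V_u = e^(−0.03)·[0.4511·0.0000 + 0.5489·7.6318] = 4.0650
Node d (S = 46.75): V_d = e^(−0.03)·[0.4511·7.6318 + 0.5489·22.3710] = 15.2570
Node 0 (S = 55): V_0 = e^(−0.03)·[0.4511·4.0650 + 0.5489·15.2570] = 9.9062

$9.91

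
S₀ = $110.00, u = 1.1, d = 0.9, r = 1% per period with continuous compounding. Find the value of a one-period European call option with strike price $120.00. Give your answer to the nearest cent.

$0.54

Risk-neutral probability p = (e^0.01 − 0.9)/(1.1 − 0.9) = 0.1101/0.2000 = 0.5503
Terminal stock prices: S_u = 121, S_d = 99
Terminal payoffs (S − K): max(1, 0) = 1, max(-21, 0) = 0
Node 0 (S = 110): V_0 = e^(−0.01)·[0.5503·1.0000 + 0.4497·0.0000] = 0.5448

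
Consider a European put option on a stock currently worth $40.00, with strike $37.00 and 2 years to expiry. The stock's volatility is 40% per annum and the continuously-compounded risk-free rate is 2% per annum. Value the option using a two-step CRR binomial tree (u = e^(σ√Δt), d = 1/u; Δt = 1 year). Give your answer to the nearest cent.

$6.03

CRR parameters: u = e^(σ√Δt) = e^(0.4·√1) = 1.4918, d = 1/u = 0.6703
Per-period rate: rΔt = 0.02·1 = 0.02, so R = e^0.02 = 1.0202
Risk-neutral probability p = (e^0.02 − 0.6703)/(1.4918 − 0.6703) = 0.3499/0.8215 = 0.4259
Terminal stock prices: S_uu = 89.02, S_ud = 40, S_dd = 17.97
Terminal payoffs (K − S): max(-52.02, 0) = 0, max(-3, 0) = 0, max(19.03, 0) = 19.03
Node u (S = 59.67): V_u = e^(−0.02)·[0.4259·0.0000 + 0.5741·0.0000] = 0.0000
Node d (S = 26.81): V_d = e^(−0.02)·[0.4259·0.0000 + 0.5741·19.0268] = 10.7070
Node 0 (S = 40): V_0 = e^(−0.02)·[0.4259·0.0000 + 0.5741·10.7070] = 6.0251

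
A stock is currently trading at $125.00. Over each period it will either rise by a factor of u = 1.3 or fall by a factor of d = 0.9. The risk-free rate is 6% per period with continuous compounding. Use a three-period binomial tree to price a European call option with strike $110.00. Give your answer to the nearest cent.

$36.45

Risk-neutral probability p = (e^0.06 − 0.9)/(1.3 − 0.9) = 0.1618/0.4000 = 0.4046
Terminal stock prices: S_uuu = 274.6, S_uud = 190.1, S_udd = 131.6, S_ddd = 91.13
Terminal payoffs (S − K): max(164.6, 0) = 164.6, max(80.13, 0) = 80.13, max(21.62, 0) = 21.62, max(-18.87, 0) = 0
Node uu (S = 211.3): V_uu = e^(−0.06)·[0.4046·164.6250 + 0.5954·80.1250] = 107.6559
Node ud (S = 146.2): V_ud = e^(−0.06)·[0.4046·80.1250 + 0.5954·21.6250] = 42.6559
Node dd (S = 101.2): V_dd = e^(−0.06)·[0.4046·21.6250 + 0.5954·0.0000] = 8.2398
Node u (S = 162.5): V_u = e^(−0.06)·[0.4046·107.6559 + 0.5954·42.6559] = 64.9388
Node d (S = 112.5): V_d = e^(−0.06)·[0.4046·42.6559 + 0.5954·8.2398] = 20.8735
Node 0 (S = 125): V_0 = e^(−0.06)·[0.4046·64.9388 + 0.5954·20.8735] = 36.4481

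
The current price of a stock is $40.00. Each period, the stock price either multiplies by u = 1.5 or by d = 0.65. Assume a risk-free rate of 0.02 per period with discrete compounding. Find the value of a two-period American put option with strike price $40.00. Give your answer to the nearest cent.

$7.99

Risk-neutral probability p = (1 + 0.02 − 0.65)/(1.5 − 0.65) = 0.3700/0.8500 = 0.4353
Terminal stock prices: S_uu = 90, S_ud = 39, S_dd = 16.9
Terminal payoffs (K − S): max(-50, 0) = 0, max(1, 0) = 1, max(23.1, 0) = 23.1
Node u (S = 60): continuation = 1/1.02·[0.4353·0.0000 + 0.5647·1.0000] = 0.5536; exercise value = 0.0000 ≤ continuation, so V_u = 0.5536
Node d (S = 26): continuation = 1/1.02·[0.4353·1.0000 + 0.5647·23.1000] = 13.2157; exercise value = 14.0000 > continuation, so V_d = 14.0000 (exercise)
Node 0 (S = 40): continuation = 1/1.02·[0.4353·0.5536 + 0.5647·14.0000] = 7.9871; exercise value = 0.0000 ≤ continuation, so V_0 = 7.9871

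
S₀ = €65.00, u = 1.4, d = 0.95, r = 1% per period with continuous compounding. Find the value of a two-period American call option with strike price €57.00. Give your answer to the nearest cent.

Risk-neutral probability p = (e^0.01 − 0.95)/(1.4 − 0.95) = 0.0601/0.4500 = 0.1334
Terminal stock prices: S_uu = 127.4, S_ud = 86.45, S_dd = 58.66
Terminal payoffs (S − K): max(70.4, 0) = 70.4, max(29.45, 0) = 29.45, max(1.663, 0) = 1.663
Node u (S = 91): continuation = e^(−0.01)·[0.1334·70.4000 + 0.8666·29.4500] = 34.5672; exercise value = 34.0000 ≤ continuation, so V_u = 34.5672
Node d (S = 61.75): continuation = e^(−0.01)·[0.1334·29.4500 + 0.8666·1.6625] = 5.3172; exercise value = 4.7500 ≤ continuation, so V_d = 5.3172
Node 0 (S = 65): continuation = e^(−0.01)·[0.1334·34.5672 + 0.8666·5.3172] = 9.1287; exercise value = 8.0000 ≤ continuation, so V_0 = 9.1287

€9.13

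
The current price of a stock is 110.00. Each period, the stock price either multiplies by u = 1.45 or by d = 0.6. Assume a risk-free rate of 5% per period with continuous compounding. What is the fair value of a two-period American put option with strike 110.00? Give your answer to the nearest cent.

Risk-neutral probability p = (e^0.05 − 0.6)/(1.45 − 0.6) = 0.4513/0.8500 = 0.5309
Terminal stock prices: S_uu = 231.3, S_ud = 95.7, S_dd = 39.6
Terminal payoffs (K − S): max(-121.3, 0) = 0, max(14.3, 0) = 14.3, max(70.4, 0) = 70.4
Node u (S = 159.5): continuation = e^(−0.05)·[0.5309·0.0000 + 0.4691·14.3000] = 6.3809; exercise value = 0.0000 ≤ continuation, so V_u = 6.3809
Node d (S = 66): continuation = e^(−0.05)·[0.5309·14.3000 + 0.4691·70.4000] = 38.6352; exercise value = 44.0000 > continuation, so V_d = 44.0000 (exercise)
Node 0 (S = 110): continuation = e^(−0.05)·[0.5309·6.3809 + 0.4691·44.0000] = 22.8559; exercise value = 0.0000 ≤ continuation, so V_0 = 22.8559

22.86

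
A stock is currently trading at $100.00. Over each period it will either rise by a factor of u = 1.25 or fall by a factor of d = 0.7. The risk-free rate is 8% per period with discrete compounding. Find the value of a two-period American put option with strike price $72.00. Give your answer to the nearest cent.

Risk-neutral probability p = (1 + 0.08 − 0.7)/(1.25 − 0.7) = 0.3800/0.5500 = 0.6909
Terminal stock prices: S_uu = 156.2, S_ud = 87.5, S_dd = 49
Terminal payoffs (K − S): max(-84.25, 0) = 0, max(-15.5, 0) = 0, max(23, 0) = 23
Node u (S = 125): continuation = 1/1.08·[0.6909·0.0000 + 0.3091·0.0000] = 0.0000; exercise value = 0.0000 ≤ continuation, so V_u = 0.0000
Node d (S = 70): continuation = 1/1.08·[0.6909·0.0000 + 0.3091·23.0000] = 6.5825; exercise value = 2.0000 ≤ continuation, so V_d = 6.5825
Node 0 (S = 100): continuation = 1/1.08·[0.6909·0.0000 + 0.3091·6.5825] = 1.8839; exercise value = 0.0000 ≤ continuation, so V_0 = 1.8839

$1.88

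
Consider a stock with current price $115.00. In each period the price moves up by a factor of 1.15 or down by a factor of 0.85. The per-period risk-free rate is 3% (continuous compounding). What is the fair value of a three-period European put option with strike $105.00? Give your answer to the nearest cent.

$4.46

Risk-neutral probability p = (e^0.03 − 0.85)/(1.15 − 0.85) = 0.1805/0.3000 = 0.6015
Terminal stock prices: S_uuu = 174.9, S_uud = 129.3, S_udd = 95.55, S_ddd = 70.62
Terminal payoffs (K − S): max(-69.9, 0) = 0, max(-24.27, 0) = 0, max(9.449, 0) = 9.449, max(34.38, 0) = 34.38
Node uu (S = 152.1): V_uu = e^(−0.03)·[0.6015·0.0000 + 0.3985·0.0000] = 0.0000
Node ud (S = 112.4): V_ud = e^(−0.03)·[0.6015·0.0000 + 0.3985·9.4494] = 3.6541
Node dd (S = 83.09): V_dd = e^(−0.03)·[0.6015·9.4494 + 0.3985·34.3756] = 18.8093
Node u (S = 132.2): V_u = e^(−0.03)·[0.6015·0.0000 + 0.3985·3.6541] = 1.4131
Node d (S = 97.75): V_d = e^(−0.03)·[0.6015·3.6541 + 0.3985·18.8093] = 9.4068
Node 0 (S = 115): V_0 = e^(−0.03)·[0.6015·1.4131 + 0.3985·9.4068] = 4.4625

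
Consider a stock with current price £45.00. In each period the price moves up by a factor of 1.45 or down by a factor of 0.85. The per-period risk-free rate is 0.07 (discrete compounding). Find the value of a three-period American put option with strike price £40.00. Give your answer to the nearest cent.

Risk-neutral probability p = (1 + 0.07 − 0.85)/(1.45 − 0.85) = 0.2200/0.6000 = 0.3667
Terminal stock prices: S_uuu = 137.2, S_uud = 80.42, S_udd = 47.14, S_ddd = 27.64
Terminal payoffs (K − S): max(-97.19, 0) = 0, max(-40.42, 0) = 0, max(-7.143, 0) = 0, max(12.36, 0) = 12.36
Node uu (S = 94.61): continuation = 1/1.07·[0.3667·0.0000 + 0.6333·0.0000] = 0.0000; exercise value = 0.0000 ≤ continuation, so V_uu = 0.0000
Node ud (S = 55.46): continuation = 1/1.07·[0.3667·0.0000 + 0.6333·0.0000] = 0.0000; exercise value = 0.0000 ≤ continuation, so V_ud = 0.0000
Node dd (S = 32.51): continuation = 1/1.07·[0.3667·0.0000 + 0.6333·12.3644] = 7.3185; exercise value = 7.4875 > continuation, so V_dd = 7.4875 (exercise)
Node u (S = 65.25): continuation = 1/1.07·[0.3667·0.0000 + 0.6333·0.0000] = 0.0000; exercise value = 0.0000 ≤ continuation, so V_u = 0.0000
Node d (S = 38.25): continuation = 1/1.07·[0.3667·0.0000 + 0.6333·7.4875] = 4.4319; exercise value = 1.7500 ≤ continuation, so V_d = 4.4319
Node 0 (S = 45): continuation = 1/1.07·[0.3667·0.0000 + 0.6333·4.4319] = 2.6232; exercise value = 0.0000 ≤ continuation, so V_0 = 2.6232

£2.62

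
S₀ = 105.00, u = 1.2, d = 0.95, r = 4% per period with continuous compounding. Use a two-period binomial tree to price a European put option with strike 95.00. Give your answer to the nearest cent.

0.09

Risk-neutral probability p = (e^0.04 − 0.95)/(1.2 − 0.95) = 0.0908/0.2500 = 0.3632
Terminal stock prices: S_uu = 151.2, S_ud = 119.7, S_dd = 94.76
Terminal payoffs (K − S): max(-56.2, 0) = 0, max(-24.7, 0) = 0, max(0.2375, 0) = 0.2375
Node u (S = 126): V_u = e^(−0.04)·[0.3632·0.0000 + 0.6368·0.0000] = 0.0000
Node d (S = 99.75): V_d = e^(−0.04)·[0.3632·0.0000 + 0.6368·0.2375] = 0.1453
Node 0 (S = 105): V_0 = e^(−0.04)·[0.3632·0.0000 + 0.6368·0.1453] = 0.0889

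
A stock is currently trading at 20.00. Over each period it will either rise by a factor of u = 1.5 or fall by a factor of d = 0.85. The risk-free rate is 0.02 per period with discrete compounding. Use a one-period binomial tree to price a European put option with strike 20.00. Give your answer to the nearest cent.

2.17

Risk-neutral probability p = (1 + 0.02 − 0.85)/(1.5 − 0.85) = 0.1700/0.6500 = 0.2615
Terminal stock prices: S_u = 30, S_d = 17
Terminal payoffs (K − S): max(-10, 0) = 0, max(3, 0) = 3
Node 0 (S = 20): V_0 = 1/1.02·[0.2615·0.0000 + 0.7385·3.0000] = 2.1719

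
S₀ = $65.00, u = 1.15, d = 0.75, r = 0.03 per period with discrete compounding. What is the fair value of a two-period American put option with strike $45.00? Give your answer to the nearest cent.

$0.72

Risk-neutral probability p = (1 + 0.03 − 0.75)/(1.15 − 0.75) = 0.2800/0.4000 = 0.7000
Terminal stock prices: S_uu = 85.96, S_ud = 56.06, S_dd = 36.56
Terminal payoffs (K − S): max(-40.96, 0) = 0, max(-11.06, 0) = 0, max(8.438, 0) = 8.438
Node u (S = 74.75): continuation = 1/1.03·[0.7000·0.0000 + 0.3000·0.0000] = 0.0000; exercise value = 0.0000 ≤ continuation, so V_u = 0.0000
Node d (S = 48.75): continuation = 1/1.03·[0.7000·0.0000 + 0.3000·8.4375] = 2.4575; exercise value = 0.0000 ≤ continuation, so V_d = 2.4575
Node 0 (S = 65): continuation = 1/1.03·[0.7000·0.0000 + 0.3000·2.4575] = 0.7158; exercise value = 0.0000 ≤ continuation, so V_0 = 0.7158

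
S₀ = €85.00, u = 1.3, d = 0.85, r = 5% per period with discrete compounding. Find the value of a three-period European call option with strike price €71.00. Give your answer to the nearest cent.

Risk-neutral probability p = (1 + 0.05 − 0.85)/(1.3 − 0.85) = 0.2000/0.4500 = 0.4444
Terminal stock prices: S_uuu = 186.7, S_uud = 122.1, S_udd = 79.84, S_ddd = 52.2
Terminal payoffs (S − K): max(115.7, 0) = 115.7, max(51.1, 0) = 51.1, max(8.836, 0) = 8.836, max(-18.8, 0) = 0
Node uu (S = 143.7): V_uu = 1/1.05·[0.4444·115.7450 + 0.5556·51.1025] = 76.0310
Node ud (S = 93.92): V_ud = 1/1.05·[0.4444·51.1025 + 0.5556·8.8362] = 26.3060
Node dd (S = 61.41): V_dd = 1/1.05·[0.4444·8.8362 + 0.5556·0.0000] = 3.7402
Node u (S = 110.5): V_u = 1/1.05·[0.4444·76.0310 + 0.5556·26.3060] = 46.1009
Node d (S = 72.25): V_d = 1/1.05·[0.4444·26.3060 + 0.5556·3.7402] = 13.1137
Node 0 (S = 85): V_0 = 1/1.05·[0.4444·46.1009 + 0.5556·13.1137] = 26.4521

€26.45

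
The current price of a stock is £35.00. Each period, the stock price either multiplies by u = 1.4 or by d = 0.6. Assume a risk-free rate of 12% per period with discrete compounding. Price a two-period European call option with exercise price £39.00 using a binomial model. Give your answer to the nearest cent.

Risk-neutral probability p = (1 + 0.12 − 0.6)/(1.4 − 0.6) = 0.5200/0.8000 = 0.6500
Terminal stock prices: S_uu = 68.6, S_ud = 29.4, S_dd = 12.6
Terminal payoffs (S − K): max(29.6, 0) = 29.6, max(-9.6, 0) = 0, max(-26.4, 0) = 0
Node u (S = 49): V_u = 1/1.12·[0.6500·29.6000 + 0.3500·0.0000] = 17.1786
Node d (S = 21): V_d = 1/1.12·[0.6500·0.0000 + 0.3500·0.0000] = 0.0000
Node 0 (S = 35): V_0 = 1/1.12·[0.6500·17.1786 + 0.3500·0.0000] = 9.9697

£9.97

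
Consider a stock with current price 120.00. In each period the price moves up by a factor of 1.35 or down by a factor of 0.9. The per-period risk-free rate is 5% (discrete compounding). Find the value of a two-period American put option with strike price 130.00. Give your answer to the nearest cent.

Risk-neutral probability p = (1 + 0.05 − 0.9)/(1.35 − 0.9) = 0.1500/0.4500 = 0.3333
Terminal stock prices: S_uu = 218.7, S_ud = 145.8, S_dd = 97.2
Terminal payoffs (K − S): max(-88.7, 0) = 0, max(-15.8, 0) = 0, max(32.8, 0) = 32.8
Node u (S = 162): continuation = 1/1.05·[0.3333·0.0000 + 0.6667·0.0000] = 0.0000; exercise value = 0.0000 ≤ continuation, so V_u = 0.0000
Node d (S = 108): continuation = 1/1.05·[0.3333·0.0000 + 0.6667·32.8000] = 20.8254; exercise value = 22.0000 > continuation, so V_d = 22.0000 (exercise)
Node 0 (S = 120): continuation = 1/1.05·[0.3333·0.0000 + 0.6667·22.0000] = 13.9683; exercise value = 10.0000 ≤ continuation, so V_0 = 13.9683

13.97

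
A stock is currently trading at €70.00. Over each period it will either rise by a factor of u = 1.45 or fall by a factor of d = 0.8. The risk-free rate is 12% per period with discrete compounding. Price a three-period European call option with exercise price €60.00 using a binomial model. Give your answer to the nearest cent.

Risk-neutral probability p = (1 + 0.12 − 0.8)/(1.45 − 0.8) = 0.3200/0.6500 = 0.4923
Terminal stock prices: S_uuu = 213.4, S_uud = 117.7, S_udd = 64.96, S_ddd = 35.84
Terminal payoffs (S − K): max(153.4, 0) = 153.4, max(57.74, 0) = 57.74, max(4.96, 0) = 4.96, max(-24.16, 0) = 0
Node uu (S = 147.2): V_uu = 1/1.12·[0.4923·153.4038 + 0.5077·57.7400] = 93.6036
Node ud (S = 81.2): V_ud = 1/1.12·[0.4923·57.7400 + 0.5077·4.9600] = 27.6286
Node dd (S = 44.8): V_dd = 1/1.12·[0.4923·4.9600 + 0.5077·0.0000] = 2.1802
Node u (S = 101.5): V_u = 1/1.12·[0.4923·93.6036 + 0.5077·27.6286] = 53.6684
Node d (S = 56): V_d = 1/1.12·[0.4923·27.6286 + 0.5077·2.1802] = 13.1327
Node 0 (S = 70): V_0 = 1/1.12·[0.4923·53.6684 + 0.5077·13.1327] = 29.5435

€29.54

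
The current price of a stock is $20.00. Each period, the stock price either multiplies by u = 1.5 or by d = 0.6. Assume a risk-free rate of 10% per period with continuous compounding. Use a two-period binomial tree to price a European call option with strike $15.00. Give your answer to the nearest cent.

Risk-neutral probability p = (e^0.1 − 0.6)/(1.5 − 0.6) = 0.5052/0.9000 = 0.5613
Terminal stock prices: S_uu = 45, S_ud = 18, S_dd = 7.2
Terminal payoffs (S − K): max(30, 0) = 30, max(3, 0) = 3, max(-7.8, 0) = 0
Node u (S = 30): V_u = e^(−0.1)·[0.5613·30.0000 + 0.4387·3.0000] = 16.4274
Node d (S = 12): V_d = e^(−0.1)·[0.5613·3.0000 + 0.4387·0.0000] = 1.5237
Node 0 (S = 20): V_0 = e^(−0.1)·[0.5613·16.4274 + 0.4387·1.5237] = 8.9481

$8.95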